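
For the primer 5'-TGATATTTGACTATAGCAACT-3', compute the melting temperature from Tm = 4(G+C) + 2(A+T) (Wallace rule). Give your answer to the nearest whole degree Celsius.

Base counts: A=7, T=8, G=3, C=3 (length 21).
Tm = 2·(7+8) + 4·(3+3) = 2·15 + 4·6 = 30 + 24 = 54°C.

54°C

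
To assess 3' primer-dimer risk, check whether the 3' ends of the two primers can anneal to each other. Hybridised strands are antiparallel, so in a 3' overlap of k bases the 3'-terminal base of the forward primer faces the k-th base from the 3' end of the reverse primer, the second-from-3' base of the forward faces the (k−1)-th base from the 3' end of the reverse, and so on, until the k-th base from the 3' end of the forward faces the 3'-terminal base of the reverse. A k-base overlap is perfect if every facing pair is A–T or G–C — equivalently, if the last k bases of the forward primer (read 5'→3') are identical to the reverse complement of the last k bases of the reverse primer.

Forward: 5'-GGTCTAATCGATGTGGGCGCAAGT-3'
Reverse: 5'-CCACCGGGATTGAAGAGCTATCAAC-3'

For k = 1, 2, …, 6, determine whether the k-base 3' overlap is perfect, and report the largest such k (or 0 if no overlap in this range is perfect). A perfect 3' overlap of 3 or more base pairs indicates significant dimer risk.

Last 6 bases (5'→3') — forward …GCAAGT, reverse …ATCAAC.
Reverse complement of the reverse primer's last 6 bases: GTTGAT; its first k bases are the reverse complement of the reverse primer's last k bases, so a perfect k-base overlap needs the forward primer's last k bases to equal them.
Comparing (forward last k vs required): k=1: T vs G ✗; k=2: GT vs GT ✓; k=3: AGT vs GTT ✗; k=4: AAGT vs GTTG ✗; k=5: CAAGT vs GTTGA ✗; k=6: GCAAGT vs GTTGAT ✗.
Only k = 2 is perfect, so the longest perfect 3' overlap is 2.

Longest perfect overlap: 2 complementary base pairs; below the dimer-risk threshold (threshold 3).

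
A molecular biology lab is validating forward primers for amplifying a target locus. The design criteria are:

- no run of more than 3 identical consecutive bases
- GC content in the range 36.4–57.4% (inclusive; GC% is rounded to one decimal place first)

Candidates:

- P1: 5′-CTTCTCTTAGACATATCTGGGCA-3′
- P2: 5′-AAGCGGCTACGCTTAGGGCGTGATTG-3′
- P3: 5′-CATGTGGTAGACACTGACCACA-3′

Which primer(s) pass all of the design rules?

P1 (23 nt, A=5 T=8 G=4 C=6): longest run = 3 ✓; GC 10/23 = 43.5% ✓ — passes.
P2 (26 nt, A=5 T=6 G=10 C=5): longest run = 3 ✓; GC 15/26 = 57.7%, outside 36.4–57.4% ✗ — fails.
P3 (22 nt, A=7 T=4 G=5 C=6): longest run = 2 ✓; GC 11/22 = 50.0% ✓ — passes.

P1 and P3.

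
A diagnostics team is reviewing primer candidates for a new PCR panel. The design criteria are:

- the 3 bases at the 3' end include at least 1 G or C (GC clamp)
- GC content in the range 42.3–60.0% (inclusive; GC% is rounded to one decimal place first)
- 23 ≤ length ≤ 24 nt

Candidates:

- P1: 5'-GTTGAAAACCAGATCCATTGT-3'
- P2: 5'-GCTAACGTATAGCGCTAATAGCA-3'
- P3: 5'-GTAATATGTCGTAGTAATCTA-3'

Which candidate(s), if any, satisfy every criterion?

P2 only.

P1 (21 nt, A=7 T=6 G=4 C=4): 3' end TGT has 1 G/C ✓; GC 8/21 = 38.1%, outside 42.3–60.0% ✗; length 21, outside 23–24 ✗ — fails.
P2 (23 nt, A=8 T=5 G=5 C=5): 3' end GCA has 2 G/C ✓; GC 10/23 = 43.5% ✓; length 23 ✓ — passes.
P3 (21 nt, A=7 T=8 G=4 C=2): 3' end CTA has 1 G/C ✓; GC 6/21 = 28.6%, outside 42.3–60.0% ✗; length 21, outside 23–24 ✗ — fails.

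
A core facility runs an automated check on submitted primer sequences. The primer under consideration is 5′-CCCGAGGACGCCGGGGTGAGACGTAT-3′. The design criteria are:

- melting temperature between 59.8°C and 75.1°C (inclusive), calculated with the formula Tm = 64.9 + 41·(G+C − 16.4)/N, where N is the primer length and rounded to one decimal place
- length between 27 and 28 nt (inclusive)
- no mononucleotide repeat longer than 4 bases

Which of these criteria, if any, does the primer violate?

Fails: length.

Base counts: A=5, T=3, G=11, C=7 (length 26).
Tm: Tm = 64.9 + 41·(18 − 16.4)/26 = 67.4°C ✓
length: length 26, outside 27–28 ✗
homopolymer run: longest run = 4 ✓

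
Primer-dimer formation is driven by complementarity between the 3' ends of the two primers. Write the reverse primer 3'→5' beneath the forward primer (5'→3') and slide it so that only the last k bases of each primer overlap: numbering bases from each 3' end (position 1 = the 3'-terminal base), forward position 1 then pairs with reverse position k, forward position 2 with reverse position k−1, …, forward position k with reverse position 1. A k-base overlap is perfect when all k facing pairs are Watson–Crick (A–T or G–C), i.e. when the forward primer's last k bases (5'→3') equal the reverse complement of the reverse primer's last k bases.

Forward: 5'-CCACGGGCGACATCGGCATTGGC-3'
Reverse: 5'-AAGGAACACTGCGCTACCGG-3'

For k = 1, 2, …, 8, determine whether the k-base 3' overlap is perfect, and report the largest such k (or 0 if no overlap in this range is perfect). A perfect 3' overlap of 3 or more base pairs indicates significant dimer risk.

Last 8 bases (5'→3') — forward …GCATTGGC, reverse …GCTACCGG.
Reverse complement of the reverse primer's last 8 bases: CCGGTAGC; its first k bases are the reverse complement of the reverse primer's last k bases, so a perfect k-base overlap needs the forward primer's last k bases to equal them.
Comparing (forward last k vs required): k=1: C vs C ✓; k=2: GC vs CC ✗; k=3: GGC vs CCG ✗; k=4: TGGC vs CCGG ✗; k=5: TTGGC vs CCGGT ✗; k=6: ATTGGC vs CCGGTA ✗; k=7: CATTGGC vs CCGGTAG ✗; k=8: GCATTGGC vs CCGGTAGC ✗.
Only k = 1 is perfect, so the longest perfect 3' overlap is 1.

Longest perfect overlap: 1 complementary base pair; below the dimer-risk threshold (threshold 3).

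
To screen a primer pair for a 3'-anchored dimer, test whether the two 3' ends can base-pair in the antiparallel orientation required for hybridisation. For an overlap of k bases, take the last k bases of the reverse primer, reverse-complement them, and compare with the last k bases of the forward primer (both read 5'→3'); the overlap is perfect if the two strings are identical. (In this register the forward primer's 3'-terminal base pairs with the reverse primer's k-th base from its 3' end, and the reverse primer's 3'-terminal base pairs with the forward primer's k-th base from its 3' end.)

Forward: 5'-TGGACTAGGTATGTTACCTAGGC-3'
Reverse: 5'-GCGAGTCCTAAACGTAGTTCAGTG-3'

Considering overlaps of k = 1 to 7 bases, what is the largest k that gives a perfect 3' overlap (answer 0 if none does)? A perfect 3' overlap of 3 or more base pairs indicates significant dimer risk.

Last 7 bases (5'→3') — forward …CCTAGGC, reverse …TTCAGTG.
Reverse complement of the reverse primer's last 7 bases: CACTGAA; its first k bases are the reverse complement of the reverse primer's last k bases, so a perfect k-base overlap needs the forward primer's last k bases to equal them.
Comparing (forward last k vs required): k=1: C vs C ✓; k=2: GC vs CA ✗; k=3: GGC vs CAC ✗; k=4: AGGC vs CACT ✗; k=5: TAGGC vs CACTG ✗; k=6: CTAGGC vs CACTGA ✗; k=7: CCTAGGC vs CACTGAA ✗.
Only k = 1 is perfect, so the longest perfect 3' overlap is 1.

Longest perfect overlap: 1 complementary base pair; below the dimer-risk threshold (threshold 3).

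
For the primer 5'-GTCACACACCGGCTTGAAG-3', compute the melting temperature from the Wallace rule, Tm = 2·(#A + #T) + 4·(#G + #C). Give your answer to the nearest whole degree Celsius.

Base counts: A=5, T=3, G=5, C=6 (length 19).
Tm = 2·(5+3) + 4·(5+6) = 2·8 + 4·11 = 16 + 44 = 60°C.

60°C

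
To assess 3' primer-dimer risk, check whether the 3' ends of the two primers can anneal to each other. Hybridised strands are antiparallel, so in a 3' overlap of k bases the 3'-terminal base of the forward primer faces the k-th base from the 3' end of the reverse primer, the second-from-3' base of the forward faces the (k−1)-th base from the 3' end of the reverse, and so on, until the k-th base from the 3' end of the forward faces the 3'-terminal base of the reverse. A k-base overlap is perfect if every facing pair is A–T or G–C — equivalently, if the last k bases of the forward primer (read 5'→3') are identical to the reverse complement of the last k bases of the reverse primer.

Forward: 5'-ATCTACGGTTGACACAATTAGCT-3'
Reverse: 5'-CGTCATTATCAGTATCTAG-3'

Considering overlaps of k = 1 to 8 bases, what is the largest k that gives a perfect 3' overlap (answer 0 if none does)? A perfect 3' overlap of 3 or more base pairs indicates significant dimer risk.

Longest perfect overlap: 2 complementary base pairs; below the dimer-risk threshold (threshold 3).

Last 8 bases (5'→3') — forward …AATTAGCT, reverse …GTATCTAG.
Reverse complement of the reverse primer's last 8 bases: CTAGATAC; its first k bases are the reverse complement of the reverse primer's last k bases, so a perfect k-base overlap needs the forward primer's last k bases to equal them.
Comparing (forward last k vs required): k=1: T vs C ✗; k=2: CT vs CT ✓; k=3: GCT vs CTA ✗; k=4: AGCT vs CTAG ✗; k=5: TAGCT vs CTAGA ✗; k=6: TTAGCT vs CTAGAT ✗; k=7: ATTAGCT vs CTAGATA ✗; k=8: AATTAGCT vs CTAGATAC ✗.
Only k = 2 is perfect, so the longest perfect 3' overlap is 2.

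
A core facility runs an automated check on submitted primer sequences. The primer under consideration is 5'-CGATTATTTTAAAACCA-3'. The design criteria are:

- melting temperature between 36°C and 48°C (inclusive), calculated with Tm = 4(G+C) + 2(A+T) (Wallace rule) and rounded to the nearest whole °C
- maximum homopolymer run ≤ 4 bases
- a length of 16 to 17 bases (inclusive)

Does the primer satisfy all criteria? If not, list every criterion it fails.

Base counts: A=7, T=6, G=1, C=3 (length 17).
Tm: Tm = 2·13 + 4·4 = 42°C ✓
homopolymer run: longest run = 4 ✓
length: length 17 ✓

Meets all criteria.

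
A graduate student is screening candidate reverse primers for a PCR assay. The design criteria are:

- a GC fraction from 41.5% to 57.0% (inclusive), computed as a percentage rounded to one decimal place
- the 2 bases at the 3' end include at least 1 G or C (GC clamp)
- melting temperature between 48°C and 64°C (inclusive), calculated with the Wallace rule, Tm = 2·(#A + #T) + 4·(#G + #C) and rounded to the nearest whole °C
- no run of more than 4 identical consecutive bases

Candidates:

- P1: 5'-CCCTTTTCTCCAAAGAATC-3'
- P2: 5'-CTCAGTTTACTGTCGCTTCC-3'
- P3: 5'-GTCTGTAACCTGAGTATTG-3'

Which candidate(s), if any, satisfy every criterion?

P1 (19 nt, A=5 T=6 G=1 C=7): GC 8/19 = 42.1% ✓; 3' end TC has 1 G/C ✓; Tm = 2·11 + 4·8 = 54°C ✓; longest run = 4 ✓ — passes.
P2 (20 nt, A=2 T=8 G=3 C=7): GC 10/20 = 50.0% ✓; 3' end CC has 2 G/C ✓; Tm = 2·10 + 4·10 = 60°C ✓; longest run = 3 ✓ — passes.
P3 (19 nt, A=4 T=7 G=5 C=3): GC 8/19 = 42.1% ✓; 3' end TG has 1 G/C ✓; Tm = 2·11 + 4·8 = 54°C ✓; longest run = 2 ✓ — passes.

P1, P2 and P3.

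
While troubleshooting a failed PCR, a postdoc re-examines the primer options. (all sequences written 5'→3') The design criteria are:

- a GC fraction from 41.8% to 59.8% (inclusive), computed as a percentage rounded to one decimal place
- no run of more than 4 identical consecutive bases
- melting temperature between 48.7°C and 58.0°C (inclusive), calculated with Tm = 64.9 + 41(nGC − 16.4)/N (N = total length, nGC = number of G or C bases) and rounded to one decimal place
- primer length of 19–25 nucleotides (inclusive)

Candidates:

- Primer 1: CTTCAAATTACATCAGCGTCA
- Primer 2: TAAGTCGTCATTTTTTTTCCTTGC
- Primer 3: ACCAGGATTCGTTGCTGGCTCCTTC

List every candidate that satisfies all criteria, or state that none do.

None of the candidates satisfy all criteria.

Primer 1 (21 nt, A=7 T=6 G=2 C=6): GC 8/21 = 38.1%, outside 41.8–59.8% ✗; longest run = 3 ✓; Tm = 64.9 + 41·(8 − 16.4)/21 = 48.5°C, outside 48.7–58.0°C ✗; length 21 ✓ — fails.
Primer 2 (24 nt, A=3 T=13 G=3 C=5): GC 8/24 = 33.3%, outside 41.8–59.8% ✗; longest run = 8, exceeds 4 ✗; Tm = 64.9 + 41·(8 − 16.4)/24 = 50.6°C ✓; length 24 ✓ — fails.
Primer 3 (25 nt, A=3 T=8 G=6 C=8): GC 14/25 = 56.0% ✓; longest run = 2 ✓; Tm = 64.9 + 41·(14 − 16.4)/25 = 61.0°C, outside 48.7–58.0°C ✗; length 25 ✓ — fails.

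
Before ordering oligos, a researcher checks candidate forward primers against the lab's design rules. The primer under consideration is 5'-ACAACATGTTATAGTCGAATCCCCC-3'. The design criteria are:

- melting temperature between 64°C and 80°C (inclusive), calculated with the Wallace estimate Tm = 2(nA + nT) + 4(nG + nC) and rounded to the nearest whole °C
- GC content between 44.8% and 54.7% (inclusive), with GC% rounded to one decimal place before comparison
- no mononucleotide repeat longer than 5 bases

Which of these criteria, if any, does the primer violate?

Base counts: A=8, T=6, G=3, C=8 (length 25).
Tm: Tm = 2·14 + 4·11 = 72°C ✓
GC content: GC 11/25 = 44.0%, outside 44.8–54.7% ✗
homopolymer run: longest run = 5 ✓

Fails: GC content.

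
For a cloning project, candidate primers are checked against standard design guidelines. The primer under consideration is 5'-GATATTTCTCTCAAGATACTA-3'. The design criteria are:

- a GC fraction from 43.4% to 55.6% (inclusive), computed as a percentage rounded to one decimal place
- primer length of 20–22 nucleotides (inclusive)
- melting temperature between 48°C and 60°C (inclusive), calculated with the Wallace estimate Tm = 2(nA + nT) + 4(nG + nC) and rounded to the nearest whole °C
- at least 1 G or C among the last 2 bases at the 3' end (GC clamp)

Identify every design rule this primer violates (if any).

Base counts: A=7, T=8, G=2, C=4 (length 21).
GC content: GC 6/21 = 28.6%, outside 43.4–55.6% ✗
length: length 21 ✓
Tm: Tm = 2·15 + 4·6 = 54°C ✓
GC clamp: 3' end TA has 0 G/C, need ≥1 ✗

Fails: GC content, GC clamp.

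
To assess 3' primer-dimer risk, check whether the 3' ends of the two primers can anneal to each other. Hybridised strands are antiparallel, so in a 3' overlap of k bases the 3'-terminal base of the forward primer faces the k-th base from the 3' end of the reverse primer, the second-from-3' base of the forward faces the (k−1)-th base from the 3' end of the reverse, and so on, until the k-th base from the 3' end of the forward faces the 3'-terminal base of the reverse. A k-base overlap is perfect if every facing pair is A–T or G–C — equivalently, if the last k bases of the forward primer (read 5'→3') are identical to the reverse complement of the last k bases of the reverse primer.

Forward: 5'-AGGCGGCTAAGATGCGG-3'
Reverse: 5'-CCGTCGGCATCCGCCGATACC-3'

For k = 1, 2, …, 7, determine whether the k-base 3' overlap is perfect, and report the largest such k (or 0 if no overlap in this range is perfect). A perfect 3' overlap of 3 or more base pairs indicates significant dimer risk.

Longest perfect overlap: 2 complementary base pairs; below the dimer-risk threshold (threshold 3).

Last 7 bases (5'→3') — forward …GATGCGG, reverse …CGATACC.
Reverse complement of the reverse primer's last 7 bases: GGTATCG; its first k bases are the reverse complement of the reverse primer's last k bases, so a perfect k-base overlap needs the forward primer's last k bases to equal them.
Comparing (forward last k vs required): k=1: G vs G ✓; k=2: GG vs GG ✓; k=3: CGG vs GGT ✗; k=4: GCGG vs GGTA ✗; k=5: TGCGG vs GGTAT ✗; k=6: ATGCGG vs GGTATC ✗; k=7: GATGCGG vs GGTATCG ✗.
Perfect overlaps at k = 1, 2; the largest is 2.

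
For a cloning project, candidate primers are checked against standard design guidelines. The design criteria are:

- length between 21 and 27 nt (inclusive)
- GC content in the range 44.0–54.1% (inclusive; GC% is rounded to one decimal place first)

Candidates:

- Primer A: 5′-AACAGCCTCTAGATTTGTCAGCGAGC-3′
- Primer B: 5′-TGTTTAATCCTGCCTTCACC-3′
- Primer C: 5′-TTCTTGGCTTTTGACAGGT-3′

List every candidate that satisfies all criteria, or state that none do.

Primer A (26 nt, A=7 T=6 G=6 C=7): length 26 ✓; GC 13/26 = 50.0% ✓ — passes.
Primer B (20 nt, A=3 T=8 G=2 C=7): length 20, outside 21–27 ✗; GC 9/20 = 45.0% ✓ — fails.
Primer C (19 nt, A=2 T=9 G=5 C=3): length 19, outside 21–27 ✗; GC 8/19 = 42.1%, outside 44.0–54.1% ✗ — fails.

Primer A only.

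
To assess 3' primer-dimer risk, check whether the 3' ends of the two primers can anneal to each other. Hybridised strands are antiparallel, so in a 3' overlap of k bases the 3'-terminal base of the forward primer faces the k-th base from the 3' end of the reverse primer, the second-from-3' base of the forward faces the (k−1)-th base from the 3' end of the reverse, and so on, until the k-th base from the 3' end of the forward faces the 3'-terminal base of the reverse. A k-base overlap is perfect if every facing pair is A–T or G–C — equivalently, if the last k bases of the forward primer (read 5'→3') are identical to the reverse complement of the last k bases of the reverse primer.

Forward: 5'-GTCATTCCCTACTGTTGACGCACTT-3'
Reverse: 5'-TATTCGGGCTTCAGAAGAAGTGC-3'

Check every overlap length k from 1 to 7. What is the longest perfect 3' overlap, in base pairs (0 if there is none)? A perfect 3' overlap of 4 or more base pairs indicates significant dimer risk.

Last 7 bases (5'→3') — forward …CGCACTT, reverse …GAAGTGC.
Reverse complement of the reverse primer's last 7 bases: GCACTTC; its first k bases are the reverse complement of the reverse primer's last k bases, so a perfect k-base overlap needs the forward primer's last k bases to equal them.
Comparing (forward last k vs required): k=1: T vs G ✗; k=2: TT vs GC ✗; k=3: CTT vs GCA ✗; k=4: ACTT vs GCAC ✗; k=5: CACTT vs GCACT ✗; k=6: GCACTT vs GCACTT ✓; k=7: CGCACTT vs GCACTTC ✗.
Only k = 6 is perfect, so the longest perfect 3' overlap is 6.

Longest perfect overlap: 6 complementary base pairs; significant dimer risk (threshold 4).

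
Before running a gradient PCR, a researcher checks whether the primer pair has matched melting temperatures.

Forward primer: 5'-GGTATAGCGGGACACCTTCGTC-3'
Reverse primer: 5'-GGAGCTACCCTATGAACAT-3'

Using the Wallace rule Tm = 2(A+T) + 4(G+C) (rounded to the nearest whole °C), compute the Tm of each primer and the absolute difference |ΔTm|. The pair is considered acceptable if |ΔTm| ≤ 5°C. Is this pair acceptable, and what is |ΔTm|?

|ΔTm| = 14°C; the pair is not acceptable.

Forward: A=4 T=5 G=7 C=6 → Tm = 2·9 + 4·13 = 70°C.
Reverse: A=6 T=4 G=4 C=5 → Tm = 2·10 + 4·9 = 56°C.
|ΔTm| = |70 − 56| = 14°C, > 5°C.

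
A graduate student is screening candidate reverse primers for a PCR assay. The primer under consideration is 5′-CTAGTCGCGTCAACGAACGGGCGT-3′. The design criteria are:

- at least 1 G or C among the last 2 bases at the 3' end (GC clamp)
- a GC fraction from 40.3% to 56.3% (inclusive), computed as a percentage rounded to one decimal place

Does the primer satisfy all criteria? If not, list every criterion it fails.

Base counts: A=5, T=4, G=8, C=7 (length 24).
GC clamp: 3' end GT has 1 G/C ✓
GC content: GC 15/24 = 62.5%, outside 40.3–56.3% ✗

Fails: GC content.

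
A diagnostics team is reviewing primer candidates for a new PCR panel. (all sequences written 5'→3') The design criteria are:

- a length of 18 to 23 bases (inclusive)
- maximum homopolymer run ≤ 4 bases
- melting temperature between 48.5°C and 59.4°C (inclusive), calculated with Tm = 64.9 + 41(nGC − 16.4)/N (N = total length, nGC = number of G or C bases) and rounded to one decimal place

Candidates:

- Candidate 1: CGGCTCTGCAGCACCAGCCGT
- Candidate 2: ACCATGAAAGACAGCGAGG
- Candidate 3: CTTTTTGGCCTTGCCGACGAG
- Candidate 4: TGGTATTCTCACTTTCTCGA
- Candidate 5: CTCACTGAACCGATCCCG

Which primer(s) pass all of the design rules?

Candidate 1 (21 nt, A=3 T=3 G=6 C=9): length 21 ✓; longest run = 2 ✓; Tm = 64.9 + 41·(15 − 16.4)/21 = 62.2°C, outside 48.5–59.4°C ✗ — fails.
Candidate 2 (19 nt, A=8 T=1 G=6 C=4): length 19 ✓; longest run = 3 ✓; Tm = 64.9 + 41·(10 − 16.4)/19 = 51.1°C ✓ — passes.
Candidate 3 (21 nt, A=2 T=7 G=6 C=6): length 21 ✓; longest run = 5, exceeds 4 ✗; Tm = 64.9 + 41·(12 − 16.4)/21 = 56.3°C ✓ — fails.
Candidate 4 (20 nt, A=3 T=9 G=3 C=5): length 20 ✓; longest run = 3 ✓; Tm = 64.9 + 41·(8 − 16.4)/20 = 47.7°C, outside 48.5–59.4°C ✗ — fails.
Candidate 5 (18 nt, A=4 T=3 G=3 C=8): length 18 ✓; longest run = 3 ✓; Tm = 64.9 + 41·(11 − 16.4)/18 = 52.6°C ✓ — passes.

Candidate 2 and Candidate 5.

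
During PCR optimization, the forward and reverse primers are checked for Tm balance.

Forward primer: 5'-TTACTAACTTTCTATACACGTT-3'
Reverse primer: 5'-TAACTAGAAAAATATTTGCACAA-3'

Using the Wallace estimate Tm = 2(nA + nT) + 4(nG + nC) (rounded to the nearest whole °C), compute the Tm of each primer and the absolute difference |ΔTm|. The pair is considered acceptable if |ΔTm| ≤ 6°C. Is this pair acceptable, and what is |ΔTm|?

|ΔTm| = 0°C; the pair is acceptable.

Forward: A=6 T=10 G=1 C=5 → Tm = 2·16 + 4·6 = 56°C.
Reverse: A=12 T=6 G=2 C=3 → Tm = 2·18 + 4·5 = 56°C.
|ΔTm| = |56 − 56| = 0°C, ≤ 6°C.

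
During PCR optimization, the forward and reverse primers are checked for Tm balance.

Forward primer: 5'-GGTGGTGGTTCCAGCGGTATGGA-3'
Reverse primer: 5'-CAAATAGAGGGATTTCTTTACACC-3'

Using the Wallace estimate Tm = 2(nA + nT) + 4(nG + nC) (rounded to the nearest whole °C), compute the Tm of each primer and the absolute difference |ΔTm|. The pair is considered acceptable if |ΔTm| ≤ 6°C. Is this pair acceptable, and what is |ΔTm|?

Forward: A=3 T=6 G=11 C=3 → Tm = 2·9 + 4·14 = 74°C.
Reverse: A=8 T=7 G=4 C=5 → Tm = 2·15 + 4·9 = 66°C.
|ΔTm| = |74 − 66| = 8°C, > 6°C.

|ΔTm| = 8°C; the pair is not acceptable.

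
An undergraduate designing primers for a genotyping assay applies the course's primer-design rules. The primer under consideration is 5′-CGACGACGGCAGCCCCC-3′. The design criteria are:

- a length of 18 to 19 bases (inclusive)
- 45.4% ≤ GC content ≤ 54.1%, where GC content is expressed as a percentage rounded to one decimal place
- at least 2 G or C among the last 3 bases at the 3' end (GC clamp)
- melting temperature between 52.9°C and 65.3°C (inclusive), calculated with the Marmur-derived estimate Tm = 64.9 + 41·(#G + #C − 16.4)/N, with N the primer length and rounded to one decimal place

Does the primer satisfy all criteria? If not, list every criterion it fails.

Fails: length, GC content.

Base counts: A=3, T=0, G=5, C=9 (length 17).
length: length 17, outside 18–19 ✗
GC content: GC 14/17 = 82.4%, outside 45.4–54.1% ✗
GC clamp: 3' end CCC has 3 G/C ✓
Tm: Tm = 64.9 + 41·(14 − 16.4)/17 = 59.1°C ✓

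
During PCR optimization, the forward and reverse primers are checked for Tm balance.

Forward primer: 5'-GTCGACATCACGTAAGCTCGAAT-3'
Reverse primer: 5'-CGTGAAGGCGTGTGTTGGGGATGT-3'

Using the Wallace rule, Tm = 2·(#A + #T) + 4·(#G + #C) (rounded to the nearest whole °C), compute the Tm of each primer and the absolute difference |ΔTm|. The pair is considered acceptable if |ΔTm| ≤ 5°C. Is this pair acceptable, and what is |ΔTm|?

|ΔTm| = 8°C; the pair is not acceptable.

Forward: A=7 T=5 G=5 C=6 → Tm = 2·12 + 4·11 = 68°C.
Reverse: A=3 T=7 G=12 C=2 → Tm = 2·10 + 4·14 = 76°C.
|ΔTm| = |68 − 76| = 8°C, > 5°C.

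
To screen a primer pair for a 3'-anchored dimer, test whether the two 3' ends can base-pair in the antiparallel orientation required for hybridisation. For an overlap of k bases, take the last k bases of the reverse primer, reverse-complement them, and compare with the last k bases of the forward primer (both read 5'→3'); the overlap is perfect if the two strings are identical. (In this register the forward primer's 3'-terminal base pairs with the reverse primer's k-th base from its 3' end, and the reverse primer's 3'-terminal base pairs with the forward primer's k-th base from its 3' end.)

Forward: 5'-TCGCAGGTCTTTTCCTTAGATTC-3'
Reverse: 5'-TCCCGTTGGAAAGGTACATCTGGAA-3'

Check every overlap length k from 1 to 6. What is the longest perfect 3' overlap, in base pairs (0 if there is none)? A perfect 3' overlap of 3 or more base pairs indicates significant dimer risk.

Longest perfect overlap: 3 complementary base pairs; significant dimer risk (threshold 3).

Last 6 bases (5'→3') — forward …AGATTC, reverse …CTGGAA.
Reverse complement of the reverse primer's last 6 bases: TTCCAG; its first k bases are the reverse complement of the reverse primer's last k bases, so a perfect k-base overlap needs the forward primer's last k bases to equal them.
Comparing (forward last k vs required): k=1: C vs T ✗; k=2: TC vs TT ✗; k=3: TTC vs TTC ✓; k=4: ATTC vs TTCC ✗; k=5: GATTC vs TTCCA ✗; k=6: AGATTC vs TTCCAG ✗.
Only k = 3 is perfect, so the longest perfect 3' overlap is 3.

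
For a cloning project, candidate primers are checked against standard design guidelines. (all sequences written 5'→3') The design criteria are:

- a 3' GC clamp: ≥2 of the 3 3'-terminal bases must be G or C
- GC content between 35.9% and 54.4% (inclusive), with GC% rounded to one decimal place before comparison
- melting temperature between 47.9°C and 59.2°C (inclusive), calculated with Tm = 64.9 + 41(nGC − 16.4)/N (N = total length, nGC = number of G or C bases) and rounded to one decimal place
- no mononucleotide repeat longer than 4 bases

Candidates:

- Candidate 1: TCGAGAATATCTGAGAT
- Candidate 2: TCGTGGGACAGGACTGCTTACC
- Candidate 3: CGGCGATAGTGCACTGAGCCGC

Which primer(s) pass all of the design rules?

Candidate 1 (17 nt, A=6 T=5 G=4 C=2): 3' end GAT has 1 G/C, need ≥2 ✗; GC 6/17 = 35.3%, outside 35.9–54.4% ✗; Tm = 64.9 + 41·(6 − 16.4)/17 = 39.8°C, outside 47.9–59.2°C ✗; longest run = 2 ✓ — fails.
Candidate 2 (22 nt, A=4 T=5 G=7 C=6): 3' end ACC has 2 G/C ✓; GC 13/22 = 59.1%, outside 35.9–54.4% ✗; Tm = 64.9 + 41·(13 − 16.4)/22 = 58.6°C ✓; longest run = 3 ✓ — fails.
Candidate 3 (22 nt, A=4 T=3 G=8 C=7): 3' end CGC has 3 G/C ✓; GC 15/22 = 68.2%, outside 35.9–54.4% ✗; Tm = 64.9 + 41·(15 − 16.4)/22 = 62.3°C, outside 47.9–59.2°C ✗; longest run = 2 ✓ — fails.

None of the candidates satisfy all criteria.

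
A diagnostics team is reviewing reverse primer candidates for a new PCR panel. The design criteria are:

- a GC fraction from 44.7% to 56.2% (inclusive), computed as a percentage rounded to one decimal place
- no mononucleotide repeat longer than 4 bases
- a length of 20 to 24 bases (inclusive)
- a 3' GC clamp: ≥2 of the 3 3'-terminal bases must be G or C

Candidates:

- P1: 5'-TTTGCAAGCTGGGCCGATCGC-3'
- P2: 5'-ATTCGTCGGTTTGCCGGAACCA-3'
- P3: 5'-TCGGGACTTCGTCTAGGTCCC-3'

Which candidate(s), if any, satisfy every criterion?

P1 (21 nt, A=3 T=5 G=7 C=6): GC 13/21 = 61.9%, outside 44.7–56.2% ✗; longest run = 3 ✓; length 21 ✓; 3' end CGC has 3 G/C ✓ — fails.
P2 (22 nt, A=4 T=6 G=6 C=6): GC 12/22 = 54.5% ✓; longest run = 3 ✓; length 22 ✓; 3' end CCA has 2 G/C ✓ — passes.
P3 (21 nt, A=2 T=6 G=6 C=7): GC 13/21 = 61.9%, outside 44.7–56.2% ✗; longest run = 3 ✓; length 21 ✓; 3' end CCC has 3 G/C ✓ — fails.

P2 only.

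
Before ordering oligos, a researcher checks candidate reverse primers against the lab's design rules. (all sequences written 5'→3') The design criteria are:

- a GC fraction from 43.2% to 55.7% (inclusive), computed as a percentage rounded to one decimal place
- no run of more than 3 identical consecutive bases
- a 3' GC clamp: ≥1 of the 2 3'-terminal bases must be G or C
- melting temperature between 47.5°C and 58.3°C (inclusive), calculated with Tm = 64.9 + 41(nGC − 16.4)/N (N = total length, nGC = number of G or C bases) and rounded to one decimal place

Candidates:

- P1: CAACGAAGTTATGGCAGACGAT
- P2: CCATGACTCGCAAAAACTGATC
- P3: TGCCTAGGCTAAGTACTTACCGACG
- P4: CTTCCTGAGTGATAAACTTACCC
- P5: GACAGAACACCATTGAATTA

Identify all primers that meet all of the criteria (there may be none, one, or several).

P1 (22 nt, A=8 T=4 G=6 C=4): GC 10/22 = 45.5% ✓; longest run = 2 ✓; 3' end AT has 0 G/C, need ≥1 ✗; Tm = 64.9 + 41·(10 − 16.4)/22 = 53.0°C ✓ — fails.
P2 (22 nt, A=8 T=4 G=3 C=7): GC 10/22 = 45.5% ✓; longest run = 5, exceeds 3 ✗; 3' end TC has 1 G/C ✓; Tm = 64.9 + 41·(10 − 16.4)/22 = 53.0°C ✓ — fails.
P3 (25 nt, A=6 T=6 G=6 C=7): GC 13/25 = 52.0% ✓; longest run = 2 ✓; 3' end CG has 2 G/C ✓; Tm = 64.9 + 41·(13 − 16.4)/25 = 59.3°C, outside 47.5–58.3°C ✗ — fails.
P4 (23 nt, A=6 T=7 G=3 C=7): GC 10/23 = 43.5% ✓; longest run = 3 ✓; 3' end CC has 2 G/C ✓; Tm = 64.9 + 41·(10 − 16.4)/23 = 53.5°C ✓ — passes.
P5 (20 nt, A=9 T=4 G=3 C=4): GC 7/20 = 35.0%, outside 43.2–55.7% ✗; longest run = 2 ✓; 3' end TA has 0 G/C, need ≥1 ✗; Tm = 64.9 + 41·(7 − 16.4)/20 = 45.6°C, outside 47.5–58.3°C ✗ — fails.

P4 only.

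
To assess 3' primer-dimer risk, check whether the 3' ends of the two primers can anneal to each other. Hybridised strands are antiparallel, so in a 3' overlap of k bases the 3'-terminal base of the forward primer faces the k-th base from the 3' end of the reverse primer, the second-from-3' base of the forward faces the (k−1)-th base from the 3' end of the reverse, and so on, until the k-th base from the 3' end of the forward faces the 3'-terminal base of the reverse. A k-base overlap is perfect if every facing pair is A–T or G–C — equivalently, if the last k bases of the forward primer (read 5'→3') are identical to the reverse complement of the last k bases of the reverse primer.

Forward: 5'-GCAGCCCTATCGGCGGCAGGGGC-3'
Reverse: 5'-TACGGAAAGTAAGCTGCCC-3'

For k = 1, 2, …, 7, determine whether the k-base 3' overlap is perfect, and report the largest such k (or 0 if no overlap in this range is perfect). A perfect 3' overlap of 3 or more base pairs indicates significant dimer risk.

Last 7 bases (5'→3') — forward …CAGGGGC, reverse …GCTGCCC.
Reverse complement of the reverse primer's last 7 bases: GGGCAGC; its first k bases are the reverse complement of the reverse primer's last k bases, so a perfect k-base overlap needs the forward primer's last k bases to equal them.
Comparing (forward last k vs required): k=1: C vs G ✗; k=2: GC vs GG ✗; k=3: GGC vs GGG ✗; k=4: GGGC vs GGGC ✓; k=5: GGGGC vs GGGCA ✗; k=6: AGGGGC vs GGGCAG ✗; k=7: CAGGGGC vs GGGCAGC ✗.
Only k = 4 is perfect, so the longest perfect 3' overlap is 4.

Longest perfect overlap: 4 complementary base pairs; significant dimer risk (threshold 3).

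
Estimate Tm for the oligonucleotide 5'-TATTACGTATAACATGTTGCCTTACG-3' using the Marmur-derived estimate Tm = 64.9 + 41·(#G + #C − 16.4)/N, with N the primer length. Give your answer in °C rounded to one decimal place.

Base counts: A=7, T=10, G=4, C=5; G+C = 9, N = 26.
Tm = 64.9 + 41·(9 − 16.4)/26 = 64.9 + -303.40/26 = 53.2°C.

53.2°C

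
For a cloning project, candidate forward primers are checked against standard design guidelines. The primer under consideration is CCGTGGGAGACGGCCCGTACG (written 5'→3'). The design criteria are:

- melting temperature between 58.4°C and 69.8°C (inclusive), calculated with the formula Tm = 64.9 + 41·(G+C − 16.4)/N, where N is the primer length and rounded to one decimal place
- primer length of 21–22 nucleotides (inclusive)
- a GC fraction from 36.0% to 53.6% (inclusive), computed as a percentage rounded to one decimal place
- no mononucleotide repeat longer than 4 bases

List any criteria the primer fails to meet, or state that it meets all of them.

Fails: GC content.

Base counts: A=3, T=2, G=9, C=7 (length 21).
Tm: Tm = 64.9 + 41·(16 − 16.4)/21 = 64.1°C ✓
length: length 21 ✓
GC content: GC 16/21 = 76.2%, outside 36.0–53.6% ✗
homopolymer run: longest run = 3 ✓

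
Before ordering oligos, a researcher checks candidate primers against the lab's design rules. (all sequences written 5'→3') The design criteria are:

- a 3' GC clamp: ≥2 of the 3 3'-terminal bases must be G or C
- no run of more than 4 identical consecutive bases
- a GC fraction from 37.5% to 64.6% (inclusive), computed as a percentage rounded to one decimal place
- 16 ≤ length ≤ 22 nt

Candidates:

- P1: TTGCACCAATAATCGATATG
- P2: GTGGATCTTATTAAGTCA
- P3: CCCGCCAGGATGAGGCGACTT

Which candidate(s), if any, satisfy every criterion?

None of the candidates satisfy all criteria.

P1 (20 nt, A=7 T=6 G=3 C=4): 3' end ATG has 1 G/C, need ≥2 ✗; longest run = 2 ✓; GC 7/20 = 35.0%, outside 37.5–64.6% ✗; length 20 ✓ — fails.
P2 (18 nt, A=5 T=7 G=4 C=2): 3' end TCA has 1 G/C, need ≥2 ✗; longest run = 2 ✓; GC 6/18 = 33.3%, outside 37.5–64.6% ✗; length 18 ✓ — fails.
P3 (21 nt, A=4 T=3 G=7 C=7): 3' end CTT has 1 G/C, need ≥2 ✗; longest run = 3 ✓; GC 14/21 = 66.7%, outside 37.5–64.6% ✗; length 21 ✓ — fails.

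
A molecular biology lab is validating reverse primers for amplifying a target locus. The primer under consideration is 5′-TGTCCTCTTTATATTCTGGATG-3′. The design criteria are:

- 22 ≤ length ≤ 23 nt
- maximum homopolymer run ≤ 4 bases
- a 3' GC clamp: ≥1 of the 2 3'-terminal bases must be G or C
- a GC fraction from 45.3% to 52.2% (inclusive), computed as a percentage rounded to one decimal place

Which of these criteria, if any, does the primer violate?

Fails: GC content.

Base counts: A=3, T=11, G=4, C=4 (length 22).
length: length 22 ✓
homopolymer run: longest run = 3 ✓
GC clamp: 3' end TG has 1 G/C ✓
GC content: GC 8/22 = 36.4%, outside 45.3–52.2% ✗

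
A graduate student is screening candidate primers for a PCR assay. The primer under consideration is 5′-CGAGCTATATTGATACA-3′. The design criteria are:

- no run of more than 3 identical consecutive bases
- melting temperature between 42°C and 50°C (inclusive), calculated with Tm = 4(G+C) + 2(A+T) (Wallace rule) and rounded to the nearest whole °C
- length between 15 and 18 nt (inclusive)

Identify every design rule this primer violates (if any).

Meets all criteria.

Base counts: A=6, T=5, G=3, C=3 (length 17).
homopolymer run: longest run = 2 ✓
Tm: Tm = 2·11 + 4·6 = 46°C ✓
length: length 17 ✓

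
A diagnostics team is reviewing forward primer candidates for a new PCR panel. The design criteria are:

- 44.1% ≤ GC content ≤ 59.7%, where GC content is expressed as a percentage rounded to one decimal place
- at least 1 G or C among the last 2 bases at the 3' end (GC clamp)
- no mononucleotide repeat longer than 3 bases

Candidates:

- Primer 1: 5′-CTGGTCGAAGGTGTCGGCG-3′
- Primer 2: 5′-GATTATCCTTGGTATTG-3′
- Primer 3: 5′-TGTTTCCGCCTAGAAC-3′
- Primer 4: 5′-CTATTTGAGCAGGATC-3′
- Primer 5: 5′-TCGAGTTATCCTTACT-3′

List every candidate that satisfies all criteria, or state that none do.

Primer 1 (19 nt, A=2 T=4 G=9 C=4): GC 13/19 = 68.4%, outside 44.1–59.7% ✗; 3' end CG has 2 G/C ✓; longest run = 2 ✓ — fails.
Primer 2 (17 nt, A=3 T=8 G=4 C=2): GC 6/17 = 35.3%, outside 44.1–59.7% ✗; 3' end TG has 1 G/C ✓; longest run = 2 ✓ — fails.
Primer 3 (16 nt, A=3 T=5 G=3 C=5): GC 8/16 = 50.0% ✓; 3' end AC has 1 G/C ✓; longest run = 3 ✓ — passes.
Primer 4 (16 nt, A=4 T=5 G=4 C=3): GC 7/16 = 43.8%, outside 44.1–59.7% ✗; 3' end TC has 1 G/C ✓; longest run = 3 ✓ — fails.
Primer 5 (16 nt, A=3 T=7 G=2 C=4): GC 6/16 = 37.5%, outside 44.1–59.7% ✗; 3' end CT has 1 G/C ✓; longest run = 2 ✓ — fails.

Primer 3 only.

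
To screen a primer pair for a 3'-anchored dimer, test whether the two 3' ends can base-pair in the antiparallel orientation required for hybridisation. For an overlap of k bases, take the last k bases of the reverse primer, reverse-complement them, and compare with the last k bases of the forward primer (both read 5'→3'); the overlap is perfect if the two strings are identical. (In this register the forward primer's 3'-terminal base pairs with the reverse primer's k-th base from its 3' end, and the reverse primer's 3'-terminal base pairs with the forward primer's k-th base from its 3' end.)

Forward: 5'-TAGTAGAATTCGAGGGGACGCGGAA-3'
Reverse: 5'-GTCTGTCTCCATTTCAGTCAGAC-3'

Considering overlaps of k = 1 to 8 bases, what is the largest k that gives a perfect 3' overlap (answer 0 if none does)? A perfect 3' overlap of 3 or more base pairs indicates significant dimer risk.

Longest perfect overlap: 0 complementary base pairs; below the dimer-risk threshold (threshold 3).

Last 8 bases (5'→3') — forward …ACGCGGAA, reverse …AGTCAGAC.
Reverse complement of the reverse primer's last 8 bases: GTCTGACT; its first k bases are the reverse complement of the reverse primer's last k bases, so a perfect k-base overlap needs the forward primer's last k bases to equal them.
Comparing (forward last k vs required): k=1: A vs G ✗; k=2: AA vs GT ✗; k=3: GAA vs GTC ✗; k=4: GGAA vs GTCT ✗; k=5: CGGAA vs GTCTG ✗; k=6: GCGGAA vs GTCTGA ✗; k=7: CGCGGAA vs GTCTGAC ✗; k=8: ACGCGGAA vs GTCTGACT ✗.
No overlap length from 1 to 8 is perfect, so the longest perfect 3' overlap is 0.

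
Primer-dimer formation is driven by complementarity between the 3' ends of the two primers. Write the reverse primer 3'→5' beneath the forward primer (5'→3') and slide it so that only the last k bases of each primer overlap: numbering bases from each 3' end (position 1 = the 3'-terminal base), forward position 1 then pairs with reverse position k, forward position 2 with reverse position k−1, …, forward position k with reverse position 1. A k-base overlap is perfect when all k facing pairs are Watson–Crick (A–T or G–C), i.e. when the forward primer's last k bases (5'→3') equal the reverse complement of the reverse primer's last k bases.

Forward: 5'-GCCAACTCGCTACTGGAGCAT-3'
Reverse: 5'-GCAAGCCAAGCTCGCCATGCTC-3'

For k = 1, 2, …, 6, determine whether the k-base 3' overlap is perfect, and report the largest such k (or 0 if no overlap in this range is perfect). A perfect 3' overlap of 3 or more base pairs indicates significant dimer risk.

Longest perfect overlap: 6 complementary base pairs; significant dimer risk (threshold 3).

Last 6 bases (5'→3') — forward …GAGCAT, reverse …ATGCTC.
Reverse complement of the reverse primer's last 6 bases: GAGCAT; its first k bases are the reverse complement of the reverse primer's last k bases, so a perfect k-base overlap needs the forward primer's last k bases to equal them.
Comparing (forward last k vs required): k=1: T vs G ✗; k=2: AT vs GA ✗; k=3: CAT vs GAG ✗; k=4: GCAT vs GAGC ✗; k=5: AGCAT vs GAGCA ✗; k=6: GAGCAT vs GAGCAT ✓.
Only k = 6 is perfect, so the longest perfect 3' overlap is 6.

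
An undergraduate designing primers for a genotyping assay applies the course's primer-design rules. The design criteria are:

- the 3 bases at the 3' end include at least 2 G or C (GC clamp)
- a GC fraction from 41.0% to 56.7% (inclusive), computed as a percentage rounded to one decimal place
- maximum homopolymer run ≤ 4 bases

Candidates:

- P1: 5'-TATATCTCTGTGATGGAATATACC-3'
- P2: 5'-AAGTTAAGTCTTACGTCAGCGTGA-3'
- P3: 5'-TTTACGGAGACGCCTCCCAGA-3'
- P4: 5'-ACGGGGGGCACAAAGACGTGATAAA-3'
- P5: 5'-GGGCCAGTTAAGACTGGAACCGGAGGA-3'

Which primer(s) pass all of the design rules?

P1 (24 nt, A=7 T=9 G=4 C=4): 3' end ACC has 2 G/C ✓; GC 8/24 = 33.3%, outside 41.0–56.7% ✗; longest run = 2 ✓ — fails.
P2 (24 nt, A=7 T=7 G=6 C=4): 3' end TGA has 1 G/C, need ≥2 ✗; GC 10/24 = 41.7% ✓; longest run = 2 ✓ — fails.
P3 (21 nt, A=5 T=4 G=5 C=7): 3' end AGA has 1 G/C, need ≥2 ✗; GC 12/21 = 57.1%, outside 41.0–56.7% ✗; longest run = 3 ✓ — fails.
P4 (25 nt, A=10 T=2 G=9 C=4): 3' end AAA has 0 G/C, need ≥2 ✗; GC 13/25 = 52.0% ✓; longest run = 6, exceeds 4 ✗ — fails.
P5 (27 nt, A=8 T=3 G=11 C=5): 3' end GGA has 2 G/C ✓; GC 16/27 = 59.3%, outside 41.0–56.7% ✗; longest run = 3 ✓ — fails.

None of the candidates satisfy all criteria.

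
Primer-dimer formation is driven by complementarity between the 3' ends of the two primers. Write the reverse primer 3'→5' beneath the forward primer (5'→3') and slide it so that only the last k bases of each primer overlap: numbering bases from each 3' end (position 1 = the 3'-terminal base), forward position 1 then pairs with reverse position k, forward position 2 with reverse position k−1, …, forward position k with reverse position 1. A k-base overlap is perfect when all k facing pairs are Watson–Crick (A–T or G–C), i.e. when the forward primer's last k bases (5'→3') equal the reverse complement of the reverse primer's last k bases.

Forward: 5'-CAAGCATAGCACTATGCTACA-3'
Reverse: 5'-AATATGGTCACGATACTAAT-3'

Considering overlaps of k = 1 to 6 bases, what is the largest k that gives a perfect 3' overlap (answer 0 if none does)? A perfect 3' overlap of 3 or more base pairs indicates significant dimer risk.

Longest perfect overlap: 1 complementary base pair; below the dimer-risk threshold (threshold 3).

Last 6 bases (5'→3') — forward …GCTACA, reverse …ACTAAT.
Reverse complement of the reverse primer's last 6 bases: ATTAGT; its first k bases are the reverse complement of the reverse primer's last k bases, so a perfect k-base overlap needs the forward primer's last k bases to equal them.
Comparing (forward last k vs required): k=1: A vs A ✓; k=2: CA vs AT ✗; k=3: ACA vs ATT ✗; k=4: TACA vs ATTA ✗; k=5: CTACA vs ATTAG ✗; k=6: GCTACA vs ATTAGT ✗.
Only k = 1 is perfect, so the longest perfect 3' overlap is 1.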